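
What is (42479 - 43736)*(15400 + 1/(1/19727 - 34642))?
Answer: -13228786244070561/683382733 ≈ -1.9358e+7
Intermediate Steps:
(42479 - 43736)*(15400 + 1/(1/19727 - 34642)) = -1257*(15400 + 1/(1/19727 - 34642)) = -1257*(15400 + 1/(-683382733/19727)) = -1257*(15400 - 19727/683382733) = -1257*10524094068473/683382733 = -13228786244070561/683382733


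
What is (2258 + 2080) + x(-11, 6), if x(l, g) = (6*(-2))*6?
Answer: 4266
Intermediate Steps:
x(l, g) = -72 (x(l, g) = -12*6 = -72)
(2258 + 2080) + x(-11, 6) = (2258 + 2080) - 72 = 4338 - 72 = 4266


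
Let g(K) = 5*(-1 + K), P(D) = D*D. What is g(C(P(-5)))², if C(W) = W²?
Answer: 9734400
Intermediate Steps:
P(D) = D²
g(K) = -5 + 5*K
g(C(P(-5)))² = (-5 + 5*((-5)²)²)² = (-5 + 5*25²)² = (-5 + 5*625)² = (-5 + 3125)² = 3120² = 9734400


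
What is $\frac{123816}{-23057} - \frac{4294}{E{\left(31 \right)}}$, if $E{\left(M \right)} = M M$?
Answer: $- \frac{217993934}{22157777} \approx -9.8383$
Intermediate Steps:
$E{\left(M \right)} = M^{2}$
$\frac{123816}{-23057} - \frac{4294}{E{\left(31 \right)}} = \frac{123816}{-23057} - \frac{4294}{31^{2}} = 123816 \left(- \frac{1}{23057}\right) - \frac{4294}{961} = - \frac{123816}{23057} - \frac{4294}{961} = - \frac{217993934}{22157777}$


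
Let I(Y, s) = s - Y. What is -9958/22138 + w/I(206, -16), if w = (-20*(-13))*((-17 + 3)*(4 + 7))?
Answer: 221048711/1228659 ≈ 179.91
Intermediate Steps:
w = -40040 (w = 260*(-14*11) = 260*(-154) = -40040)
-9958/22138 + w/I(206, -16) = -9958/22138 - 40040/(-16 - 1*206) = -9958*1/22138 - 40040/(-16 - 206) = -4979/11069 - 40040/(-222) = -4979/11069 - 40040*(-1/222) = -4979/11069 + 20020/111 = 221048711/1228659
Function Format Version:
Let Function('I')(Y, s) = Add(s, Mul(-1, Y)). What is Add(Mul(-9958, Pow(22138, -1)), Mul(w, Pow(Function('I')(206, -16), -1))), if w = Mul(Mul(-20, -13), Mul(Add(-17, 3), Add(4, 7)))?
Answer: Rational(221048711, 1228659) ≈ 179.91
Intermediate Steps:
w = -40040 (w = Mul(260, Mul(-14, 11)) = Mul(260, -154) = -40040)
Add(Mul(-9958, Pow(22138, -1)), Mul(w, Pow(Function('I')(206, -16), -1))) = Add(Mul(-9958, Pow(22138, -1)), Mul(-40040, Pow(Add(-16, Mul(-1, 206)), -1))) = Add(Mul(-9958, Rational(1, 22138)), Mul(-40040, Pow(Add(-16, -206), -1))) = Add(Rational(-4979, 11069), Mul(-40040, Pow(-222, -1))) = Add(Rational(-4979, 11069), Mul(-40040, Rational(-1, 222))) = Add(Rational(-4979, 11069), Rational(20020, 111)) = Rational(221048711, 1228659)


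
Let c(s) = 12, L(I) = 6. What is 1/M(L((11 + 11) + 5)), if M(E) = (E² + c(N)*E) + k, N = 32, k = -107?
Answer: 1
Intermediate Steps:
M(E) = -107 + E² + 12*E (M(E) = (E² + 12*E) - 107 = -107 + E² + 12*E)
1/M(L((11 + 11) + 5)) = 1/(-107 + 6² + 12*6) = 1/(-107 + 36 + 72) = 1/1 = 1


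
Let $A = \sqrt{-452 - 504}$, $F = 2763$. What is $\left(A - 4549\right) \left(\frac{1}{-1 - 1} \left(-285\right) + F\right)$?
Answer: $- \frac{26434239}{2} + 5811 i \sqrt{239} \approx -1.3217 \cdot 10^{7} + 89836.0 i$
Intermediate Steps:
$A = 2 i \sqrt{239}$ ($A = \sqrt{-956} = 2 i \sqrt{239} \approx 30.919 i$)
$\left(A - 4549\right) \left(\frac{1}{-1 - 1} \left(-285\right) + F\right) = \left(2 i \sqrt{239} - 4549\right) \left(\frac{1}{-1 - 1} \left(-285\right) + 2763\right) = \left(-4549 + 2 i \sqrt{239}\right) \left(\frac{1}{-2} \left(-285\right) + 2763\right) = \left(-4549 + 2 i \sqrt{239}\right) \left(\left(- \frac{1}{2}\right) \left(-285\right) + 2763\right) = \left(-4549 + 2 i \sqrt{239}\right) \left(\frac{285}{2} + 2763\right) = \left(-4549 + 2 i \sqrt{239}\right) \frac{5811}{2} = - \frac{26434239}{2} + 5811 i \sqrt{239}$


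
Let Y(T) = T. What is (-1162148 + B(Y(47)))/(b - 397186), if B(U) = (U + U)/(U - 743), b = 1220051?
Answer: -404427551/286357020 ≈ -1.4123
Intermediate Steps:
B(U) = 2*U/(-743 + U) (B(U) = (2*U)/(-743 + U) = 2*U/(-743 + U))
(-1162148 + B(Y(47)))/(b - 397186) = (-1162148 + 2*47/(-743 + 47))/(1220051 - 397186) = (-1162148 + 2*47/(-696))/822865 = (-1162148 + 2*47*(-1/696))*(1/822865) = (-1162148 - 47/348)*(1/822865) = -404427551/348*1/822865 = -404427551/286357020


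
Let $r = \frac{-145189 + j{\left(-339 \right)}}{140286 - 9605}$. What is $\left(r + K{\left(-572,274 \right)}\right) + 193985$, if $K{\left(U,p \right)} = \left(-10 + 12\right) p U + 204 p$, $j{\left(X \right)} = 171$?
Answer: $- \frac{8308189593}{130681} \approx -63576.0$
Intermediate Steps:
$K{\left(U,p \right)} = 204 p + 2 U p$ ($K{\left(U,p \right)} = 2 p U + 204 p = 2 U p + 204 p = 204 p + 2 U p$)
$r = - \frac{145018}{130681}$ ($r = \frac{-145189 + 171}{140286 - 9605} = - \frac{145018}{130681} \approx -1.1097$)
$\left(r + K{\left(-572,274 \right)}\right) + 193985 = \left(- \frac{145018}{130681} + 2 \cdot 274 \left(102 - 572\right)\right) + 193985 = \left(- \frac{145018}{130681} + 2 \cdot 274 \left(-470\right)\right) + 193985 = \left(- \frac{145018}{130681} - 257560\right) + 193985 = - \frac{33658343378}{130681} + 193985 = - \frac{8308189593}{130681}$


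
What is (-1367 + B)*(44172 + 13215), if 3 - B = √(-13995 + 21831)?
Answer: -78275868 - 114774*√1959 ≈ -8.3356e+7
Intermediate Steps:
B = 3 - 2*√1959 (B = 3 - √(-13995 + 21831) = 3 - √7836 = 3 - 2*√1959 ≈ -85.521)
(-1367 + B)*(44172 + 13215) = (-1367 + (3 - 2*√1959))*(44172 + 13215) = (-1364 - 2*√1959)*57387 = -78275868 - 114774*√1959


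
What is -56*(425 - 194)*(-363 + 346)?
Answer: 219912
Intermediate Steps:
-56*(425 - 194)*(-363 + 346) = -12936*(-17) = -56*(-3927) = 219912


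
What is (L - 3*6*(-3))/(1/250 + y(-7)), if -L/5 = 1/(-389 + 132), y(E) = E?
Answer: -3470750/449493 ≈ -7.7215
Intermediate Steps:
L = 5/257 (L = -5/(-389 + 132) = -5/(-257) = -5*(-1/257) = 5/257 ≈ 0.019455)
(L - 3*6*(-3))/(1/250 + y(-7)) = (5/257 - 3*6*(-3))/(1/250 - 7) = (5/257 - 18*(-3))/(1/250 - 7) = (5/257 + 54)/(-1749/250) = (13883/257)*(-250/1749) = -3470750/449493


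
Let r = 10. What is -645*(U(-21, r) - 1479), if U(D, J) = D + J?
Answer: 961050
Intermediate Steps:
-645*(U(-21, r) - 1479) = -645*((-21 + 10) - 1479) = -645*(-11 - 1479) = -645*(-1490) = 961050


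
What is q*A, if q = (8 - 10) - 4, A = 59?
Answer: -354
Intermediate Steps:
q = -6 (q = -2 - 4 = -6)
q*A = -6*59 = -354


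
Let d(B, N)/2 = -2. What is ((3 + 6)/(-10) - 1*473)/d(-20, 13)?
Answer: 4739/40 ≈ 118.47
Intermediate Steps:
d(B, N) = -4 (d(B, N) = 2*(-2) = -4)
((3 + 6)/(-10) - 1*473)/d(-20, 13) = ((3 + 6)/(-10) - 1*473)/(-4) = (9*(-⅒) - 473)*(-¼) = (-9/10 - 473)*(-¼) = -4739/10*(-¼) = 4739/40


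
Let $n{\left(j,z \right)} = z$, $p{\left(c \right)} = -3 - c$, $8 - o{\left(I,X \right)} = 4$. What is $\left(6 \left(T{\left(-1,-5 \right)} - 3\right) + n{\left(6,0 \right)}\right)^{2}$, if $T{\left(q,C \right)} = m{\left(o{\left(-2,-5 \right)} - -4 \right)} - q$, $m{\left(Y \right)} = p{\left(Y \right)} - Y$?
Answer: $15876$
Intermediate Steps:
$o{\left(I,X \right)} = 4$ ($o{\left(I,X \right)} = 8 - 4 = 4$)
$m{\left(Y \right)} = -3 - 2 Y$ ($m{\left(Y \right)} = \left(-3 - Y\right) - Y = -3 - 2 Y$)
$T{\left(q,C \right)} = -19 - q$ ($T{\left(q,C \right)} = \left(-3 - 2 \left(4 - -4\right)\right) - q = \left(-3 - 2 \left(4 + 4\right)\right) - q = \left(-3 - 16\right) - q = -19 - q$)
$\left(6 \left(T{\left(-1,-5 \right)} - 3\right) + n{\left(6,0 \right)}\right)^{2} = \left(6 \left(\left(-19 - -1\right) - 3\right) + 0\right)^{2} = \left(6 \left(\left(-19 + 1\right) - 3\right) + 0\right)^{2} = \left(6 \left(-18 - 3\right) + 0\right)^{2} = \left(6 \left(-21\right) + 0\right)^{2} = \left(-126 + 0\right)^{2} = \left(-126\right)^{2} = 15876$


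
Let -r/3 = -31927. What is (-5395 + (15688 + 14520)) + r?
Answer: 120594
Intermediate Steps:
r = 95781 (r = -3*(-31927) = 95781)
(-5395 + (15688 + 14520)) + r = (-5395 + (15688 + 14520)) + 95781 = (-5395 + 30208) + 95781 = 24813 + 95781 = 120594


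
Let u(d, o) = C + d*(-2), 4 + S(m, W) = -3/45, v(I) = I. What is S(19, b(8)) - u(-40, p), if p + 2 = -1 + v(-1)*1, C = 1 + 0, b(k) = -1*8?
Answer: -1276/15 ≈ -85.067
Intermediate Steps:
b(k) = -8
S(m, W) = -61/15 (S(m, W) = -4 - 3/45 = -4 - 3*1/45 = -4 - 1/15 = -61/15)
C = 1
p = -4 (p = -2 + (-1 - 1*1) = -2 + (-1 - 1) = -2 - 2 = -4)
u(d, o) = 1 - 2*d (u(d, o) = 1 + d*(-2) = 1 - 2*d)
S(19, b(8)) - u(-40, p) = -61/15 - (1 - 2*(-40)) = -61/15 - (1 + 80) = -61/15 - 1*81 = -61/15 - 81 = -1276/15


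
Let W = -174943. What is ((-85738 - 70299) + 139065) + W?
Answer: -191915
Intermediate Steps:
((-85738 - 70299) + 139065) + W = ((-85738 - 70299) + 139065) - 174943 = (-156037 + 139065) - 174943 = -16972 - 174943 = -191915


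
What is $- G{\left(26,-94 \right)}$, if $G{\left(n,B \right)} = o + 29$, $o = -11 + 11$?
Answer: $-29$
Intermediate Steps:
$o = 0$
$G{\left(n,B \right)} = 29$ ($G{\left(n,B \right)} = 0 + 29 = 29$)
$- G{\left(26,-94 \right)} = \left(-1\right) 29 = -29$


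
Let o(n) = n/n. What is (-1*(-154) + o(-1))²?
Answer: 24025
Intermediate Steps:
o(n) = 1
(-1*(-154) + o(-1))² = (-1*(-154) + 1)² = (154 + 1)² = 155² = 24025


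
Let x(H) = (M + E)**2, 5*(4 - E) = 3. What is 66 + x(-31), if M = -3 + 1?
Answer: 1699/25 ≈ 67.960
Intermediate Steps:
E = 17/5 (E = 4 - 1/5*3 = 4 - 3/5 = 17/5 ≈ 3.4000)
M = -2
x(H) = 49/25 (x(H) = (-2 + 17/5)**2 = (7/5)**2 = 49/25)
66 + x(-31) = 66 + 49/25 = 1699/25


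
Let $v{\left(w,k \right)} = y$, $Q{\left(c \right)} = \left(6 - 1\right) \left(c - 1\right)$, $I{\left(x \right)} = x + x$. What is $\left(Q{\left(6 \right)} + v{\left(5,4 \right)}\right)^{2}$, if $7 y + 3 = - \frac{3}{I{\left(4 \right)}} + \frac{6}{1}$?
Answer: $\frac{41209}{64} \approx 643.89$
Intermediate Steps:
$I{\left(x \right)} = 2 x$
$y = \frac{3}{8}$ ($y = - \frac{3}{7} + \frac{- \frac{3}{2 \cdot 4} + \frac{6}{1}}{7} = - \frac{3}{7} + \frac{- \frac{3}{8} + 6 \cdot 1}{7} = - \frac{3}{7} + \frac{\left(-3\right) \frac{1}{8} + 6}{7} = - \frac{3}{7} + \frac{- \frac{3}{8} + 6}{7} = - \frac{3}{7} + \frac{1}{7} \cdot \frac{45}{8} = - \frac{3}{7} + \frac{45}{56} = \frac{3}{8} \approx 0.375$)
$Q{\left(c \right)} = -5 + 5 c$ ($Q{\left(c \right)} = 5 \left(-1 + c\right) = -5 + 5 c$)
$v{\left(w,k \right)} = \frac{3}{8}$
$\left(Q{\left(6 \right)} + v{\left(5,4 \right)}\right)^{2} = \left(\left(-5 + 5 \cdot 6\right) + \frac{3}{8}\right)^{2} = \left(\left(-5 + 30\right) + \frac{3}{8}\right)^{2} = \left(25 + \frac{3}{8}\right)^{2} = \left(\frac{203}{8}\right)^{2} = \frac{41209}{64}$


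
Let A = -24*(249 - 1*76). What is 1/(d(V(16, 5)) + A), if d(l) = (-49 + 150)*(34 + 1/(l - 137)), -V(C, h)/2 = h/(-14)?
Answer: -954/685679 ≈ -0.0013913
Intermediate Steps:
V(C, h) = h/7 (V(C, h) = -2*h/(-14) = -2*h*(-1)/14 = -(-1)*h/7 = h/7)
A = -4152 (A = -24*(249 - 76) = -24*173 = -4152)
d(l) = 3434 + 101/(-137 + l) (d(l) = 101*(34 + 1/(-137 + l)) = 3434 + 101/(-137 + l))
1/(d(V(16, 5)) + A) = 1/(101*(-4657 + 34*((⅐)*5))/(-137 + (⅐)*5) - 4152) = 1/(101*(-4657 + 34*(5/7))/(-137 + 5/7) - 4152) = 1/(101*(-4657 + 170/7)/(-954/7) - 4152) = 1/(101*(-7/954)*(-32429/7) - 4152) = 1/(3275329/954 - 4152) = 1/(-685679/954) = -954/685679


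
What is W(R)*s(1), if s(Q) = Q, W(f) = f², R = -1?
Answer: 1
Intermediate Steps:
W(R)*s(1) = (-1)²*1 = 1*1 = 1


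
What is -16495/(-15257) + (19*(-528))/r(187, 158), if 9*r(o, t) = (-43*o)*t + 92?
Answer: 1240696727/1076793289 ≈ 1.1522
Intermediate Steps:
r(o, t) = 92/9 - 43*o*t/9 (r(o, t) = ((-43*o)*t + 92)/9 = (-43*o*t + 92)/9 = (92 - 43*o*t)/9 = 92/9 - 43*o*t/9)
-16495/(-15257) + (19*(-528))/r(187, 158) = -16495/(-15257) + (19*(-528))/(92/9 - 43/9*187*158) = -16495*(-1/15257) - 10032/(92/9 - 1270478/9) = 16495/15257 - 10032/(-141154) = 16495/15257 - 10032*(-1/141154) = 16495/15257 + 5016/70577 = 1240696727/1076793289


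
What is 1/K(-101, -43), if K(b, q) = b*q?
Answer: 1/4343 ≈ 0.00023026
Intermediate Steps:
1/K(-101, -43) = 1/(-101*(-43)) = 1/4343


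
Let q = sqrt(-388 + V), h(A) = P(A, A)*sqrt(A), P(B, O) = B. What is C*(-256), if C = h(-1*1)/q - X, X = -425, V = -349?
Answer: -108800 + 256*sqrt(737)/737 ≈ -1.0879e+5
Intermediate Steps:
h(A) = A**(3/2) (h(A) = A*sqrt(A) = A**(3/2))
q = I*sqrt(737) (q = sqrt(-388 - 349) = sqrt(-737) = I*sqrt(737) ≈ 27.148*I)
C = 425 - sqrt(737)/737 (C = (-1*1)**(3/2)/((I*sqrt(737))) - 1*(-425) = (-1)**(3/2)*(-I*sqrt(737)/737) + 425 = (-I)*(-I*sqrt(737)/737) + 425 = -sqrt(737)/737 + 425 = 425 - sqrt(737)/737 ≈ 424.96)
C*(-256) = (425 - sqrt(737)/737)*(-256) = -108800 + 256*sqrt(737)/737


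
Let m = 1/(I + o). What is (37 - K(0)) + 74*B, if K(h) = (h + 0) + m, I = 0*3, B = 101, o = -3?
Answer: 22534/3 ≈ 7511.3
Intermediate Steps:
I = 0
m = -1/3 (m = 1/(0 - 3) = 1/(-3) = -1/3 ≈ -0.33333)
K(h) = -1/3 + h (K(h) = (h + 0) - 1/3 = h - 1/3 = -1/3 + h)
(37 - K(0)) + 74*B = (37 - (-1/3 + 0)) + 74*101 = (37 - 1*(-1/3)) + 7474 = (37 + 1/3) + 7474 = 112/3 + 7474 = 22534/3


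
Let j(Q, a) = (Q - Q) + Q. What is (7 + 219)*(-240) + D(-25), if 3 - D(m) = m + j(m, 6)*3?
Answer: -54137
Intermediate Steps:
j(Q, a) = Q (j(Q, a) = 0 + Q = Q)
D(m) = 3 - 4*m (D(m) = 3 - (m + m*3) = 3 - (m + 3*m) = 3 - 4*m)
(7 + 219)*(-240) + D(-25) = (7 + 219)*(-240) + (3 - 4*(-25)) = 226*(-240) + (3 + 100) = -54240 + 103 = -54137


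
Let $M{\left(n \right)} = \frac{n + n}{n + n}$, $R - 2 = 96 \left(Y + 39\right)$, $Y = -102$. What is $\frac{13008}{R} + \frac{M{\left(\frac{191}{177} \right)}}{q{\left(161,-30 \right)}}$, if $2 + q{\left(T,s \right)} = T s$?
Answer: $- \frac{31430351}{14607136} \approx -2.1517$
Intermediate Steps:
$q{\left(T,s \right)} = -2 + T s$
$R = -6046$ ($R = 2 + 96 \left(-102 + 39\right) = 2 + 96 \left(-63\right) = 2 - 6048 = -6046$)
$M{\left(n \right)} = 1$ ($M{\left(n \right)} = \frac{2 n}{2 n} = 2 n \frac{1}{2 n} = 1$)
$\frac{13008}{R} + \frac{M{\left(\frac{191}{177} \right)}}{q{\left(161,-30 \right)}} = \frac{13008}{-6046} + 1 \frac{1}{-2 + 161 \left(-30\right)} = 13008 \left(- \frac{1}{6046}\right) + 1 \frac{1}{-2 - 4830} = - \frac{6504}{3023} + 1 \frac{1}{-4832} = - \frac{6504}{3023} + 1 \left(- \frac{1}{4832}\right) = - \frac{6504}{3023} - \frac{1}{4832} = - \frac{31430351}{14607136}$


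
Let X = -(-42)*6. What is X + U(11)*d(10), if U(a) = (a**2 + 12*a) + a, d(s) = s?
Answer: 2892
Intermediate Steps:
U(a) = a**2 + 13*a
X = 252 (X = -14*(-18) = 252)
X + U(11)*d(10) = 252 + (11*(13 + 11))*10 = 252 + (11*24)*10 = 252 + 264*10 = 252 + 2640 = 2892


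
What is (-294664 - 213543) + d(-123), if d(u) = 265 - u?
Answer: -507819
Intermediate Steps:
(-294664 - 213543) + d(-123) = (-294664 - 213543) + (265 - 1*(-123)) = -508207 + (265 + 123) = -508207 + 388 = -507819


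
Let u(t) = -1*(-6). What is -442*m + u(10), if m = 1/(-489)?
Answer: 3376/489 ≈ 6.9039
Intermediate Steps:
m = -1/489 ≈ -0.0020450
u(t) = 6
-442*m + u(10) = -442*(-1/489) + 6 = 442/489 + 6 = 3376/489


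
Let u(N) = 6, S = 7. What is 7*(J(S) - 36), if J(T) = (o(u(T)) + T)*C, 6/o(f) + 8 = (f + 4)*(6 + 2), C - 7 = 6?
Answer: 4711/12 ≈ 392.58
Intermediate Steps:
C = 13 (C = 7 + 6 = 13)
o(f) = 6/(24 + 8*f) (o(f) = 6/(-8 + (f + 4)*(6 + 2)) = 6/(-8 + (4 + f)*8) = 6/(-8 + (32 + 8*f)) = 6/(24 + 8*f))
J(T) = 13/12 + 13*T (J(T) = (3/(4*(3 + 6)) + T)*13 = ((¾)/9 + T)*13 = ((¾)*(⅑) + T)*13 = (1/12 + T)*13 = 13/12 + 13*T)
7*(J(S) - 36) = 7*((13/12 + 13*7) - 36) = 7*((13/12 + 91) - 36) = 7*(1105/12 - 36) = 7*(673/12) = 4711/12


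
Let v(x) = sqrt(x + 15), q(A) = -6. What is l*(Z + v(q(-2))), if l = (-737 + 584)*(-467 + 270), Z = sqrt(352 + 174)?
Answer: 90423 + 30141*sqrt(526) ≈ 7.8170e+5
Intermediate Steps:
Z = sqrt(526) ≈ 22.935
l = 30141 (l = -153*(-197) = 30141)
v(x) = sqrt(15 + x)
l*(Z + v(q(-2))) = 30141*(sqrt(526) + sqrt(15 - 6)) = 30141*(sqrt(526) + sqrt(9)) = 30141*(sqrt(526) + 3) = 30141*(3 + sqrt(526)) = 90423 + 30141*sqrt(526)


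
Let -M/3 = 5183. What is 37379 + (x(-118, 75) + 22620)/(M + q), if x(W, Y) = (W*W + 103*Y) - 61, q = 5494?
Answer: 375801637/10055 ≈ 37375.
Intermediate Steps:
x(W, Y) = -61 + W² + 103*Y (x(W, Y) = (W² + 103*Y) - 61 = -61 + W² + 103*Y)
M = -15549 (M = -3*5183 = -15549)
37379 + (x(-118, 75) + 22620)/(M + q) = 37379 + ((-61 + (-118)² + 103*75) + 22620)/(-15549 + 5494) = 37379 + ((-61 + 13924 + 7725) + 22620)/(-10055) = 37379 + (21588 + 22620)*(-1/10055) = 37379 + 44208*(-1/10055) = 37379 - 44208/10055 = 375801637/10055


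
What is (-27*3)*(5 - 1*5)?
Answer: 0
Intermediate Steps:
(-27*3)*(5 - 1*5) = -81*(5 - 5) = -81*0 = 0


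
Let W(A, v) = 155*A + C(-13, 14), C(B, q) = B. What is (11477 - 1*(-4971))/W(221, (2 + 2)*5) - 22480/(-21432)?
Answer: 23380702/15289053 ≈ 1.5292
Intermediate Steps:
W(A, v) = -13 + 155*A (W(A, v) = 155*A - 13 = -13 + 155*A)
(11477 - 1*(-4971))/W(221, (2 + 2)*5) - 22480/(-21432) = (11477 - 1*(-4971))/(-13 + 155*221) - 22480/(-21432) = (11477 + 4971)/(-13 + 34255) - 22480*(-1/21432) = 16448/34242 + 2810/2679 = 16448*(1/34242) + 2810/2679 = 8224/17121 + 2810/2679 = 23380702/15289053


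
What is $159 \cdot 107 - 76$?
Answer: $16937$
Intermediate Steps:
$159 \cdot 107 - 76 = 17013 - 76 = 16937$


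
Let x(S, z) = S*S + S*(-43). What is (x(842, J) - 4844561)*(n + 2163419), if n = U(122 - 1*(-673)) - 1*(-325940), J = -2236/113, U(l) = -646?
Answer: -10382420359539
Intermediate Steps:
J = -2236/113 (J = -2236*1/113 = -2236/113 ≈ -19.788)
n = 325294 (n = -646 - 1*(-325940) = -646 + 325940 = 325294)
x(S, z) = S² - 43*S
(x(842, J) - 4844561)*(n + 2163419) = (842*(-43 + 842) - 4844561)*(325294 + 2163419) = (842*799 - 4844561)*2488713 = (672758 - 4844561)*2488713 = -4171803*2488713 = -10382420359539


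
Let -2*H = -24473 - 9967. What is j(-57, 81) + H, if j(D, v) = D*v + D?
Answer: 12546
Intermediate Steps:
j(D, v) = D + D*v
H = 17220 (H = -(-24473 - 9967)/2 = -½*(-34440) = 17220)
j(-57, 81) + H = -57*(1 + 81) + 17220 = -57*82 + 17220 = -4674 + 17220 = 12546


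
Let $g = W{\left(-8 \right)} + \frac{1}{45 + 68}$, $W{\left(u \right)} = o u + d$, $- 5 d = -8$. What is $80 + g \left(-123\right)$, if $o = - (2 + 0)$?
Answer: $- \frac{1178527}{565} \approx -2085.9$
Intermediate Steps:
$d = \frac{8}{5}$ ($d = \left(- \frac{1}{5}\right) \left(-8\right) = \frac{8}{5} \approx 1.6$)
$o = -2$ ($o = \left(-1\right) 2 = -2$)
$W{\left(u \right)} = \frac{8}{5} - 2 u$ ($W{\left(u \right)} = - 2 u + \frac{8}{5} = \frac{8}{5} - 2 u$)
$g = \frac{9949}{565}$ ($g = \left(\frac{8}{5} - -16\right) + \frac{1}{45 + 68} = \left(\frac{8}{5} + 16\right) + \frac{1}{113} = \frac{88}{5} + \frac{1}{113} = \frac{9949}{565} \approx 17.609$)
$80 + g \left(-123\right) = 80 + \frac{9949}{565} \left(-123\right) = 80 - \frac{1223727}{565} = - \frac{1178527}{565}$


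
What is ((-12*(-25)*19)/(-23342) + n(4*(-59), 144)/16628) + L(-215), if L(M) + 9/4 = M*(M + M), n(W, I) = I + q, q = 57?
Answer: 4485215857387/48516347 ≈ 92448.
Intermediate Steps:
n(W, I) = 57 + I (n(W, I) = I + 57 = 57 + I)
L(M) = -9/4 + 2*M² (L(M) = -9/4 + M*(M + M) = -9/4 + M*(2*M) = -9/4 + 2*M²)
((-12*(-25)*19)/(-23342) + n(4*(-59), 144)/16628) + L(-215) = ((-12*(-25)*19)/(-23342) + (57 + 144)/16628) + (-9/4 + 2*(-215)²) = ((300*19)*(-1/23342) + 201*(1/16628)) + (-9/4 + 2*46225) = (5700*(-1/23342) + 201/16628) + (-9/4 + 92450) = (-2850/11671 + 201/16628) + 369791/4 = -45043929/194065388 + 369791/4 = 4485215857387/48516347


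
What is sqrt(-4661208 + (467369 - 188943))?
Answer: I*sqrt(4382782) ≈ 2093.5*I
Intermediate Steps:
sqrt(-4661208 + (467369 - 188943)) = sqrt(-4661208 + 278426) = sqrt(-4382782) = I*sqrt(4382782)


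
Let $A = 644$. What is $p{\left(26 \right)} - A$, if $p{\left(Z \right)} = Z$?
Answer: $-618$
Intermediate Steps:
$p{\left(26 \right)} - A = 26 - 644 = -618$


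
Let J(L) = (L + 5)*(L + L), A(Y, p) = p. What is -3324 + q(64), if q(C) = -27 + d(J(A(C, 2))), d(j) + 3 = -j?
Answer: -3382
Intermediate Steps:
J(L) = 2*L*(5 + L) (J(L) = (5 + L)*(2*L) = 2*L*(5 + L))
d(j) = -3 - j
q(C) = -58 (q(C) = -27 + (-3 - 2*2*(5 + 2)) = -27 + (-3 - 2*2*7) = -27 + (-3 - 1*28) = -27 + (-3 - 28) = -27 - 31 = -58)
-3324 + q(64) = -3324 - 58 = -3382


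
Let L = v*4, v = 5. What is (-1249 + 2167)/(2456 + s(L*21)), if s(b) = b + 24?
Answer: 459/1450 ≈ 0.31655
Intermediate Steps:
L = 20 (L = 5*4 = 20)
s(b) = 24 + b
(-1249 + 2167)/(2456 + s(L*21)) = (-1249 + 2167)/(2456 + (24 + 20*21)) = 918/(2456 + (24 + 420)) = 918/(2456 + 444) = 918/2900 = 918*(1/2900) = 459/1450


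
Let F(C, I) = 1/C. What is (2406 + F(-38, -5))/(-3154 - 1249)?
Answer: -353/646 ≈ -0.54644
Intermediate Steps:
(2406 + F(-38, -5))/(-3154 - 1249) = (2406 + 1/(-38))/(-3154 - 1249) = (2406 - 1/38)/(-4403) = (91427/38)*(-1/4403) = -353/646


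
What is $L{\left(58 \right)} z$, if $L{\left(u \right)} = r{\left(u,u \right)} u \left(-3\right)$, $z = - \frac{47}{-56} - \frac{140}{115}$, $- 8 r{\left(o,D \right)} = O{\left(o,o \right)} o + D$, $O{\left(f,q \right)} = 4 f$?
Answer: $- \frac{286287333}{2576} \approx -1.1114 \cdot 10^{5}$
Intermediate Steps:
$r{\left(o,D \right)} = - \frac{o^{2}}{2} - \frac{D}{8}$ ($r{\left(o,D \right)} = - \frac{4 o o + D}{8} = - \frac{4 o^{2} + D}{8} = - \frac{D + 4 o^{2}}{8} = - \frac{o^{2}}{2} - \frac{D}{8}$)
$z = - \frac{487}{1288}$ ($z = \left(-47\right) \left(- \frac{1}{56}\right) - \frac{28}{23} = \frac{47}{56} - \frac{28}{23} = - \frac{487}{1288} \approx -0.37811$)
$L{\left(u \right)} = - 3 u \left(- \frac{u^{2}}{2} - \frac{u}{8}\right)$ ($L{\left(u \right)} = \left(- \frac{u^{2}}{2} - \frac{u}{8}\right) u \left(-3\right) = u \left(- \frac{u^{2}}{2} - \frac{u}{8}\right) \left(-3\right) = - 3 u \left(- \frac{u^{2}}{2} - \frac{u}{8}\right)$)
$L{\left(58 \right)} z = \frac{3 \cdot 58^{2} \left(1 + 4 \cdot 58\right)}{8} \left(- \frac{487}{1288}\right) = \frac{3}{8} \cdot 3364 \left(1 + 232\right) \left(- \frac{487}{1288}\right) = \frac{3}{8} \cdot 3364 \cdot 233 \left(- \frac{487}{1288}\right) = \frac{587859}{2} \left(- \frac{487}{1288}\right) = - \frac{286287333}{2576}$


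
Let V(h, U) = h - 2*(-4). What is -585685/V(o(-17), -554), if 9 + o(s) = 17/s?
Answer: 585685/2 ≈ 2.9284e+5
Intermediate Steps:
o(s) = -9 + 17/s
V(h, U) = 8 + h (V(h, U) = h + 8 = 8 + h)
-585685/V(o(-17), -554) = -585685/(8 + (-9 + 17/(-17))) = -585685/(8 + (-9 + 17*(-1/17))) = -585685/(8 + (-9 - 1)) = -585685/(8 - 10) = -585685/(-2) = -585685*(-½) = 585685/2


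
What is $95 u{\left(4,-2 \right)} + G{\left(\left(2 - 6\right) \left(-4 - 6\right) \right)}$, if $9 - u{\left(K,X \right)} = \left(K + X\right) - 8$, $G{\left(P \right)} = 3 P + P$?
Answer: $1585$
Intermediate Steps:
$G{\left(P \right)} = 4 P$
$u{\left(K,X \right)} = 17 - K - X$ ($u{\left(K,X \right)} = 9 - \left(\left(K + X\right) - 8\right) = 9 - \left(-8 + K + X\right) = 17 - K - X$)
$95 u{\left(4,-2 \right)} + G{\left(\left(2 - 6\right) \left(-4 - 6\right) \right)} = 95 \left(17 - 4 - -2\right) + 4 \left(2 - 6\right) \left(-4 - 6\right) = 95 \left(17 - 4 + 2\right) + 4 \left(\left(-4\right) \left(-10\right)\right) = 95 \cdot 15 + 4 \cdot 40 = 1425 + 160 = 1585$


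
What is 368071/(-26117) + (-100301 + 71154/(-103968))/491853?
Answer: -1060799393281781/74196906450576 ≈ -14.297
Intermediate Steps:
368071/(-26117) + (-100301 + 71154/(-103968))/491853 = 368071*(-1/26117) + (-100301 + 71154*(-1/103968))*(1/491853) = -368071/26117 + (-100301 - 3953/5776)*(1/491853) = -368071/26117 - 579342529/5776*1/491853 = -368071/26117 - 579342529/2840942928 = -1060799393281781/74196906450576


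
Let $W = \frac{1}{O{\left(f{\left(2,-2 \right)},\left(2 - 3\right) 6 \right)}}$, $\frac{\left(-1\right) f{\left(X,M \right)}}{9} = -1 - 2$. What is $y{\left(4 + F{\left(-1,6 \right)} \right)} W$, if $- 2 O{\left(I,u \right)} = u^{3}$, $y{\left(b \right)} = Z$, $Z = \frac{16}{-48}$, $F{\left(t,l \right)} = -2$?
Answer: $- \frac{1}{324} \approx -0.0030864$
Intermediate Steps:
$f{\left(X,M \right)} = 27$ ($f{\left(X,M \right)} = - 9 \left(-1 - 2\right) = \left(-9\right) \left(-3\right) = 27$)
$Z = - \frac{1}{3}$ ($Z = 16 \left(- \frac{1}{48}\right) = - \frac{1}{3} \approx -0.33333$)
$y{\left(b \right)} = - \frac{1}{3}$
$O{\left(I,u \right)} = - \frac{u^{3}}{2}$
$W = \frac{1}{108}$ ($W = \frac{1}{\left(- \frac{1}{2}\right) \left(\left(2 - 3\right) 6\right)^{3}} = \frac{1}{\left(- \frac{1}{2}\right) \left(\left(-1\right) 6\right)^{3}} = \frac{1}{\left(- \frac{1}{2}\right) \left(-6\right)^{3}} = \frac{1}{\left(- \frac{1}{2}\right) \left(-216\right)} = \frac{1}{108} \approx 0.0092593$)
$y{\left(4 + F{\left(-1,6 \right)} \right)} W = \left(- \frac{1}{3}\right) \frac{1}{108} = - \frac{1}{324}$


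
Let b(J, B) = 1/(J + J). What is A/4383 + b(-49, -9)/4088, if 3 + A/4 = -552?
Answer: -296463221/585311664 ≈ -0.50651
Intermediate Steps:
b(J, B) = 1/(2*J)
A = -2220 (A = -12 + 4*(-552) = -12 - 2208 = -2220)
A/4383 + b(-49, -9)/4088 = -2220/4383 + ((½)/(-49))/4088 = -2220*1/4383 + ((½)*(-1/49))*(1/4088) = -740/1461 - 1/98*1/4088 = -740/1461 - 1/400624 = -296463221/585311664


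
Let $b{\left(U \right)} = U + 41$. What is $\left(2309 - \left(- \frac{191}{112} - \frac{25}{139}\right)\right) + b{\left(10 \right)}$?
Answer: $\frac{36769829}{15568} \approx 2361.9$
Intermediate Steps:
$b{\left(U \right)} = 41 + U$
$\left(2309 - \left(- \frac{191}{112} - \frac{25}{139}\right)\right) + b{\left(10 \right)} = \left(2309 - \left(- \frac{191}{112} - \frac{25}{139}\right)\right) + \left(41 + 10\right) = \left(2309 - - \frac{29349}{15568}\right) + 51 = \left(2309 + \left(\frac{25}{139} + \frac{191}{112}\right)\right) + 51 = \left(2309 + \frac{29349}{15568}\right) + 51 = \frac{35975861}{15568} + 51 = \frac{36769829}{15568}$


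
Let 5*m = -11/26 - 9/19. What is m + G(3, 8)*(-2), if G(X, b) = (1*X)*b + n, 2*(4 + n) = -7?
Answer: -81953/2470 ≈ -33.179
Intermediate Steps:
n = -15/2 (n = -4 + (½)*(-7) = -4 - 7/2 = -15/2 ≈ -7.5000)
m = -443/2470 (m = (-11/26 - 9/19)/5 = (⅕)*(-443/494) = -443/2470 ≈ -0.17935)
G(X, b) = -15/2 + X*b (G(X, b) = (1*X)*b - 15/2 = X*b - 15/2 = -15/2 + X*b)
m + G(3, 8)*(-2) = -443/2470 + (-15/2 + 3*8)*(-2) = -443/2470 + (-15/2 + 24)*(-2) = -443/2470 + (33/2)*(-2) = -443/2470 - 33 = -81953/2470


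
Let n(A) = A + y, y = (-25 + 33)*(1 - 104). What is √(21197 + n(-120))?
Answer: √20253 ≈ 142.31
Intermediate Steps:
y = -824 (y = 8*(-103) = -824)
n(A) = -824 + A (n(A) = A - 824 = -824 + A)
√(21197 + n(-120)) = √(21197 + (-824 - 120)) = √(21197 - 944) = √20253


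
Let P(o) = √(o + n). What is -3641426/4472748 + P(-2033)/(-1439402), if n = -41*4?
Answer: -1820713/2236374 - 13*I*√13/1439402 ≈ -0.81414 - 3.2564e-5*I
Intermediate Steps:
n = -164
P(o) = √(-164 + o) (P(o) = √(o - 164) = √(-164 + o))
-3641426/4472748 + P(-2033)/(-1439402) = -3641426/4472748 + √(-164 - 2033)/(-1439402) = -3641426*1/4472748 + √(-2197)*(-1/1439402) = -1820713/2236374 + (13*I*√13)*(-1/1439402) = -1820713/2236374 - 13*I*√13/1439402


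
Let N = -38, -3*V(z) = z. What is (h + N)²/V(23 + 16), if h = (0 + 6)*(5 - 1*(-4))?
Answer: -256/13 ≈ -19.692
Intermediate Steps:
V(z) = -z/3
h = 54 (h = 6*(5 + 4) = 6*9 = 54)
(h + N)²/V(23 + 16) = (54 - 38)²/((-(23 + 16)/3)) = 16²/((-⅓*39)) = 256/(-13) = 256*(-1/13) = -256/13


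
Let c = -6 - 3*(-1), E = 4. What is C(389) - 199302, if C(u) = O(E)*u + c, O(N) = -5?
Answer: -201250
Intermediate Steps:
c = -3 (c = -6 + 3 = -3)
C(u) = -3 - 5*u (C(u) = -5*u - 3 = -3 - 5*u)
C(389) - 199302 = (-3 - 5*389) - 199302 = (-3 - 1945) - 199302 = -1948 - 199302 = -201250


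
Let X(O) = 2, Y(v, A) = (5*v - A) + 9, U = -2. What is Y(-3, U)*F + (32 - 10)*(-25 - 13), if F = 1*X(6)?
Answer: -844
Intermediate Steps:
Y(v, A) = 9 - A + 5*v (Y(v, A) = (-A + 5*v) + 9 = 9 - A + 5*v)
F = 2 (F = 1*2 = 2)
Y(-3, U)*F + (32 - 10)*(-25 - 13) = (9 - 1*(-2) + 5*(-3))*2 + (32 - 10)*(-25 - 13) = (9 + 2 - 15)*2 + 22*(-38) = -4*2 - 836 = -8 - 836 = -844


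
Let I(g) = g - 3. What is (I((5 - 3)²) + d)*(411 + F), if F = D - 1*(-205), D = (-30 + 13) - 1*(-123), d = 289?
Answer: 209380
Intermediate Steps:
D = 106 (D = -17 + 123 = 106)
F = 311 (F = 106 - 1*(-205) = 106 + 205 = 311)
I(g) = -3 + g
(I((5 - 3)²) + d)*(411 + F) = ((-3 + (5 - 3)²) + 289)*(411 + 311) = ((-3 + 2²) + 289)*722 = ((-3 + 4) + 289)*722 = (1 + 289)*722 = 290*722 = 209380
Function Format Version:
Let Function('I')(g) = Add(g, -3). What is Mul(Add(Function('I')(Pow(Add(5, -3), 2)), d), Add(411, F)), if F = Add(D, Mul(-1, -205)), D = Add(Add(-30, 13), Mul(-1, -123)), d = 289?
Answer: 209380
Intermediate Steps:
D = 106 (D = Add(-17, 123) = 106)
F = 311 (F = Add(106, Mul(-1, -205)) = Add(106, 205) = 311)
Function('I')(g) = Add(-3, g)
Mul(Add(Function('I')(Pow(Add(5, -3), 2)), d), Add(411, F)) = Mul(Add(Add(-3, Pow(Add(5, -3), 2)), 289), Add(411, 311)) = Mul(Add(Add(-3, Pow(2, 2)), 289), 722) = Mul(Add(Add(-3, 4), 289), 722) = Mul(Add(1, 289), 722) = Mul(290, 722) = 209380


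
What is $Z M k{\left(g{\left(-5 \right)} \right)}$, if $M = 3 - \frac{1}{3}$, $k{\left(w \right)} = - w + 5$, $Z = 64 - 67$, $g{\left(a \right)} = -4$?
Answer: $-72$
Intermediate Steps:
$Z = -3$ ($Z = 64 - 67 = -3$)
$k{\left(w \right)} = 5 - w$
$M = \frac{8}{3}$ ($M = 3 - \frac{1}{3} = \frac{8}{3} \approx 2.6667$)
$Z M k{\left(g{\left(-5 \right)} \right)} = \left(-3\right) \frac{8}{3} \left(5 - -4\right) = - 8 \left(5 + 4\right) = \left(-8\right) 9 = -72$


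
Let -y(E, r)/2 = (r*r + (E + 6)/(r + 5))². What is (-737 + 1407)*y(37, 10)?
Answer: -638067532/45 ≈ -1.4179e+7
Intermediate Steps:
y(E, r) = -2*(r² + (6 + E)/(5 + r))² (y(E, r) = -2*(r*r + (E + 6)/(r + 5))² = -2*(r² + (6 + E)/(5 + r))²)
(-737 + 1407)*y(37, 10) = (-737 + 1407)*(-2*(6 + 37 + 10³ + 5*10²)²/(5 + 10)²) = 670*(-2*(6 + 37 + 1000 + 5*100)²/15²) = 670*(-2*1/225*(6 + 37 + 1000 + 500)²) = 670*(-2*1/225*1543²) = 670*(-2*1/225*2380849) = 670*(-4761698/225) = -638067532/45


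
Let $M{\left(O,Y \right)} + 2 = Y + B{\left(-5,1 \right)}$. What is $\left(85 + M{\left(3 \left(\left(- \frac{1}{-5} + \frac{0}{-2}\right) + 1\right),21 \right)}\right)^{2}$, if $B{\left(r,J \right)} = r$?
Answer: $9801$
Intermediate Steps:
$M{\left(O,Y \right)} = -7 + Y$ ($M{\left(O,Y \right)} = -2 + \left(Y - 5\right) = -2 + \left(-5 + Y\right) = -7 + Y$)
$\left(85 + M{\left(3 \left(\left(- \frac{1}{-5} + \frac{0}{-2}\right) + 1\right),21 \right)}\right)^{2} = \left(85 + \left(-7 + 21\right)\right)^{2} = \left(85 + 14\right)^{2} = 99^{2} = 9801$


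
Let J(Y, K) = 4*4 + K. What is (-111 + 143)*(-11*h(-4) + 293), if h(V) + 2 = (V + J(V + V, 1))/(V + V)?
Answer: 10652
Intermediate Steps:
J(Y, K) = 16 + K
h(V) = -2 + (17 + V)/(2*V) (h(V) = -2 + (V + (16 + 1))/(V + V) = -2 + (V + 17)/((2*V)) = -2 + (17 + V)*(1/(2*V)) = -2 + (17 + V)/(2*V))
(-111 + 143)*(-11*h(-4) + 293) = (-111 + 143)*(-11*(17 - 3*(-4))/(2*(-4)) + 293) = 32*(-11*(-1)*(17 + 12)/(2*4) + 293) = 32*(-11*(-1)*29/(2*4) + 293) = 32*(-11*(-29/8) + 293) = 32*(319/8 + 293) = 32*(2663/8) = 10652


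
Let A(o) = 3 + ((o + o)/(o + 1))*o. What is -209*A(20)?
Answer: -180367/21 ≈ -8588.9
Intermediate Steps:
A(o) = 3 + 2*o²/(1 + o) (A(o) = 3 + ((2*o)/(1 + o))*o = 3 + (2*o/(1 + o))*o = 3 + 2*o²/(1 + o))
-209*A(20) = -209*(3 + 2*20² + 3*20)/(1 + 20) = -209*(3 + 2*400 + 60)/21 = -209*(3 + 800 + 60)/21 = -209*863/21 = -180367/21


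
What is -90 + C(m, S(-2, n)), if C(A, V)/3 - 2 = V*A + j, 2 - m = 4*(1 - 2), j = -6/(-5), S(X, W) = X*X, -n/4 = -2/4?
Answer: -42/5 ≈ -8.4000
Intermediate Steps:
n = 2 (n = -(-8)/4 = -4*(-½) = 2)
S(X, W) = X²
j = 6/5 (j = -6*(-⅕) = 6/5 ≈ 1.2000)
m = 6 (m = 2 - 4*(1 - 2) = 2 - 4*(-1) = 2 - 1*(-4) = 2 + 4 = 6)
C(A, V) = 48/5 + 3*A*V (C(A, V) = 6 + 3*(V*A + 6/5) = 6 + 3*(A*V + 6/5) = 6 + 3*(6/5 + A*V) = 6 + (18/5 + 3*A*V) = 48/5 + 3*A*V)
-90 + C(m, S(-2, n)) = -90 + (48/5 + 3*6*(-2)²) = -90 + (48/5 + 3*6*4) = -90 + (48/5 + 72) = -90 + 408/5 = -42/5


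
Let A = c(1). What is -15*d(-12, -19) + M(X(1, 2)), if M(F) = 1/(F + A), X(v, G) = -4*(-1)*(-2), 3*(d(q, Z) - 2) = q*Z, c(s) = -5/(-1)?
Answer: -3511/3 ≈ -1170.3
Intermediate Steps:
c(s) = 5 (c(s) = -5*(-1) = 5)
A = 5
d(q, Z) = 2 + Z*q/3 (d(q, Z) = 2 + (q*Z)/3 = 2 + (Z*q)/3 = 2 + Z*q/3)
X(v, G) = -8 (X(v, G) = 4*(-2) = -8)
M(F) = 1/(5 + F) (M(F) = 1/(F + 5) = 1/(5 + F))
-15*d(-12, -19) + M(X(1, 2)) = -15*(2 + (⅓)*(-19)*(-12)) + 1/(5 - 8) = -15*(2 + 76) + 1/(-3) = -15*78 - ⅓ = -1170 - ⅓ = -3511/3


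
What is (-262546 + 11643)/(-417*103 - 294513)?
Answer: 250903/337464 ≈ 0.74350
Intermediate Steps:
(-262546 + 11643)/(-417*103 - 294513) = -250903/(-42951 - 294513) = -250903/(-337464) = -250903*(-1/337464) = 250903/337464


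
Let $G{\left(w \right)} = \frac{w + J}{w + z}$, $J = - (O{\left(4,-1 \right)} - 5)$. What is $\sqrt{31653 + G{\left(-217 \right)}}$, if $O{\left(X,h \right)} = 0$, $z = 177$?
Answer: $\frac{\sqrt{3165830}}{10} \approx 177.93$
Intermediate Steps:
$J = 5$ ($J = - (0 - 5) = \left(-1\right) \left(-5\right) = 5$)
$G{\left(w \right)} = \frac{5 + w}{177 + w}$ ($G{\left(w \right)} = \frac{w + 5}{w + 177} = \frac{5 + w}{177 + w}$)
$\sqrt{31653 + G{\left(-217 \right)}} = \sqrt{31653 + \frac{5 - 217}{177 - 217}} = \sqrt{31653 + \frac{1}{-40} \left(-212\right)} = \sqrt{31653 - - \frac{53}{10}} = \sqrt{31653 + \frac{53}{10}} = \sqrt{\frac{316583}{10}} = \frac{\sqrt{3165830}}{10}$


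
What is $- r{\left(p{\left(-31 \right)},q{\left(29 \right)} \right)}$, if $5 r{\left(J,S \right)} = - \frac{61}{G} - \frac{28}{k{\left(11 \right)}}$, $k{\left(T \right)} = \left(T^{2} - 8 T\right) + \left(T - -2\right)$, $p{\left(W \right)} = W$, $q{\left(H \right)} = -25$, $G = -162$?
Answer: $\frac{173}{3726} \approx 0.04643$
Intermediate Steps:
$k{\left(T \right)} = 2 + T^{2} - 7 T$ ($k{\left(T \right)} = \left(T^{2} - 8 T\right) + \left(T + 2\right) = \left(T^{2} - 8 T\right) + \left(2 + T\right) = 2 + T^{2} - 7 T$)
$r{\left(J,S \right)} = - \frac{173}{3726}$ ($r{\left(J,S \right)} = \frac{- \frac{61}{-162} - \frac{28}{2 + 11^{2} - 77}}{5} = \frac{\left(-61\right) \left(- \frac{1}{162}\right) - \frac{28}{2 + 121 - 77}}{5} = \frac{\frac{61}{162} - \frac{28}{46}}{5} = \frac{\frac{61}{162} - \frac{14}{23}}{5} = \frac{1}{5} \left(- \frac{865}{3726}\right) = - \frac{173}{3726}$)
$- r{\left(p{\left(-31 \right)},q{\left(29 \right)} \right)} = \left(-1\right) \left(- \frac{173}{3726}\right) = \frac{173}{3726}$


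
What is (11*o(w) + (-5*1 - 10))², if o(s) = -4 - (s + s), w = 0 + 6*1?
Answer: 36481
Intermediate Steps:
w = 6 (w = 0 + 6 = 6)
o(s) = -4 - 2*s
(11*o(w) + (-5*1 - 10))² = (11*(-4 - 2*6) + (-5*1 - 10))² = (11*(-4 - 12) + (-5 - 10))² = (11*(-16) - 15)² = (-176 - 15)² = (-191)² = 36481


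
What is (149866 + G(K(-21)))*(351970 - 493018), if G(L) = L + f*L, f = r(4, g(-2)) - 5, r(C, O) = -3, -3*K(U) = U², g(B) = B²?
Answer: -21283437960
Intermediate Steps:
K(U) = -U²/3
f = -8 (f = -3 - 5 = -8)
G(L) = -7*L (G(L) = L - 8*L = -7*L)
(149866 + G(K(-21)))*(351970 - 493018) = (149866 - (-7)*(-21)²/3)*(351970 - 493018) = (149866 - (-7)*441/3)*(-141048) = (149866 - 7*(-147))*(-141048) = (149866 + 1029)*(-141048) = 150895*(-141048) = -21283437960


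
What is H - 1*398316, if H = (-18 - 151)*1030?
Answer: -572386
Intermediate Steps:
H = -174070 (H = -169*1030 = -174070)
H - 1*398316 = -174070 - 1*398316 = -174070 - 398316 = -572386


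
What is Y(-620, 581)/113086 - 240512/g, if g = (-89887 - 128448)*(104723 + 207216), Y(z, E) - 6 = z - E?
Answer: -81360907330143/7701970996179590 ≈ -0.010564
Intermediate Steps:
Y(z, E) = 6 + z - E (Y(z, E) = 6 + (z - E) = 6 + z - E)
g = -68107201565 (g = -218335*311939 = -68107201565)
Y(-620, 581)/113086 - 240512/g = (6 - 620 - 1*581)/113086 - 240512/(-68107201565) = (6 - 620 - 581)*(1/113086) - 240512*(-1/68107201565) = -1195*1/113086 + 240512/68107201565 = -1195/113086 + 240512/68107201565 = -81360907330143/7701970996179590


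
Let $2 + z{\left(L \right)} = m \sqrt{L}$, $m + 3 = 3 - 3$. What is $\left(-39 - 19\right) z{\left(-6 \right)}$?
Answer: $116 + 174 i \sqrt{6} \approx 116.0 + 426.21 i$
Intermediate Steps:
$m = -3$ ($m = -3 + \left(3 - 3\right) = -3 + 0 = -3$)
$z{\left(L \right)} = -2 - 3 \sqrt{L}$
$\left(-39 - 19\right) z{\left(-6 \right)} = \left(-39 - 19\right) \left(-2 - 3 \sqrt{-6}\right) = - 58 \left(-2 - 3 i \sqrt{6}\right) = 116 + 174 i \sqrt{6}$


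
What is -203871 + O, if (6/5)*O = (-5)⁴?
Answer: -1220101/6 ≈ -2.0335e+5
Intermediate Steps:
O = 3125/6 (O = (⅚)*(-5)⁴ = (⅚)*625 = 3125/6 ≈ 520.83)
-203871 + O = -203871 + 3125/6 = -1220101/6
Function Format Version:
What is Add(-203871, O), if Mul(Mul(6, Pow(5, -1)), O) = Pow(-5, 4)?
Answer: Rational(-1220101, 6) ≈ -2.0335e+5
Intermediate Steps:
O = Rational(3125, 6) (O = Mul(Rational(5, 6), Pow(-5, 4)) = Mul(Rational(5, 6), 625) = Rational(3125, 6) ≈ 520.83)
Add(-203871, O) = Add(-203871, Rational(3125, 6)) = Rational(-1220101, 6)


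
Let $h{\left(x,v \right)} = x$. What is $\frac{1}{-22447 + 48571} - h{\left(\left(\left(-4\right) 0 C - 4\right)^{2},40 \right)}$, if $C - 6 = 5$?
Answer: $- \frac{417983}{26124} \approx -16.0$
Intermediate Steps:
$C = 11$ ($C = 6 + 5 = 11$)
$\frac{1}{-22447 + 48571} - h{\left(\left(\left(-4\right) 0 C - 4\right)^{2},40 \right)} = \frac{1}{-22447 + 48571} - \left(\left(-4\right) 0 \cdot 11 - 4\right)^{2} = \frac{1}{26124} - \left(0 \cdot 11 - 4\right)^{2} = \frac{1}{26124} - \left(0 - 4\right)^{2} = \frac{1}{26124} - \left(-4\right)^{2} = \frac{1}{26124} - 16 = - \frac{417983}{26124}$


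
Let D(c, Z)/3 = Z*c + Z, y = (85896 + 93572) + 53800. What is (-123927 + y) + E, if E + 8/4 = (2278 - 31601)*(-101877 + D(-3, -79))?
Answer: 2973549508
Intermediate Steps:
y = 233268 (y = 179468 + 53800 = 233268)
D(c, Z) = 3*Z + 3*Z*c (D(c, Z) = 3*(Z*c + Z) = 3*(Z + Z*c) = 3*Z + 3*Z*c)
E = 2973440167 (E = -2 + (2278 - 31601)*(-101877 + 3*(-79)*(1 - 3)) = -2 - 29323*(-101877 + 3*(-79)*(-2)) = -2 - 29323*(-101877 + 474) = -2 - 29323*(-101403) = -2 + 2973440169 = 2973440167)
(-123927 + y) + E = (-123927 + 233268) + 2973440167 = 109341 + 2973440167 = 2973549508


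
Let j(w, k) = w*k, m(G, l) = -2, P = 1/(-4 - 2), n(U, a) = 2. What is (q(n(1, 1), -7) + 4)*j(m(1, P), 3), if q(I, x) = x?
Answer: 18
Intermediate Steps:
P = -⅙ (P = 1/(-6) = -⅙ ≈ -0.16667)
j(w, k) = k*w
(q(n(1, 1), -7) + 4)*j(m(1, P), 3) = (-7 + 4)*(3*(-2)) = -3*(-6) = 18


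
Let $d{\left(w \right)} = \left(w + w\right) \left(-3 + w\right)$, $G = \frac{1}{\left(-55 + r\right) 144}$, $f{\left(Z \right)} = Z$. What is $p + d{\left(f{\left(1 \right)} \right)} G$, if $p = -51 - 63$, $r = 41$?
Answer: $- \frac{57455}{504} \approx -114.0$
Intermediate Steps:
$p = -114$
$G = - \frac{1}{2016}$ ($G = \frac{1}{\left(-55 + 41\right) 144} = \frac{1}{-14} \cdot \frac{1}{144} = \left(- \frac{1}{14}\right) \frac{1}{144} = - \frac{1}{2016} \approx -0.00049603$)
$d{\left(w \right)} = 2 w \left(-3 + w\right)$
$p + d{\left(f{\left(1 \right)} \right)} G = -114 + 2 \cdot 1 \left(-3 + 1\right) \left(- \frac{1}{2016}\right) = -114 + 2 \cdot 1 \left(-2\right) \left(- \frac{1}{2016}\right) = -114 - - \frac{1}{504} = -114 + \frac{1}{504} = - \frac{57455}{504}$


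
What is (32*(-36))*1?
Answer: -1152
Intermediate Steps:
(32*(-36))*1 = -1152*1 = -1152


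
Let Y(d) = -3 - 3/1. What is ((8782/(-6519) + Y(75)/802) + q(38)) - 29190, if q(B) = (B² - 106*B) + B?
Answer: -82965221723/2614119 ≈ -31737.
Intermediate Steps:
q(B) = B² - 105*B
Y(d) = -6 (Y(d) = -3 + 1*(-3) = -3 - 3 = -6)
((8782/(-6519) + Y(75)/802) + q(38)) - 29190 = ((8782/(-6519) - 6/802) + 38*(-105 + 38)) - 29190 = ((8782*(-1/6519) - 6*1/802) + 38*(-67)) - 29190 = ((-8782/6519 - 3/401) - 2546) - 29190 = (-3541139/2614119 - 2546) - 29190 = -6659088113/2614119 - 29190 = -82965221723/2614119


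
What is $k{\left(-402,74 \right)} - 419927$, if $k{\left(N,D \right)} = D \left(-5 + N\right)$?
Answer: $-450045$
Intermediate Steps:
$k{\left(-402,74 \right)} - 419927 = 74 \left(-5 - 402\right) - 419927 = 74 \left(-407\right) - 419927 = -30118 - 419927 = -450045$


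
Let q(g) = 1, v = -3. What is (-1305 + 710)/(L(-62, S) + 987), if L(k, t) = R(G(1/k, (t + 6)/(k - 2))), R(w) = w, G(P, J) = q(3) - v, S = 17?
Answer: -595/991 ≈ -0.60040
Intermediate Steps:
G(P, J) = 4 (G(P, J) = 1 - 1*(-3) = 1 + 3 = 4)
L(k, t) = 4
(-1305 + 710)/(L(-62, S) + 987) = (-1305 + 710)/(4 + 987) = -595/991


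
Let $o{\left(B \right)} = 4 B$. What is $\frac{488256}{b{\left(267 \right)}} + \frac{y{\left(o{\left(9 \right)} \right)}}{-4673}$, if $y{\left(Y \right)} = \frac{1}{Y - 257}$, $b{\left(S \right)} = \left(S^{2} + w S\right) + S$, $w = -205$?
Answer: $\frac{168079366823}{5790533931} \approx 29.027$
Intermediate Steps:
$b{\left(S \right)} = S^{2} - 204 S$ ($b{\left(S \right)} = \left(S^{2} - 205 S\right) + S = S^{2} - 204 S$)
$y{\left(Y \right)} = \frac{1}{-257 + Y}$
$\frac{488256}{b{\left(267 \right)}} + \frac{y{\left(o{\left(9 \right)} \right)}}{-4673} = \frac{488256}{267 \left(-204 + 267\right)} + \frac{1}{\left(-257 + 4 \cdot 9\right) \left(-4673\right)} = \frac{488256}{267 \cdot 63} + \frac{1}{-257 + 36} \left(- \frac{1}{4673}\right) = \frac{488256}{16821} + \frac{1}{-221} \left(- \frac{1}{4673}\right) = 488256 \cdot \frac{1}{16821} - - \frac{1}{1032733} = \frac{162752}{5607} + \frac{1}{1032733} = \frac{168079366823}{5790533931}$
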